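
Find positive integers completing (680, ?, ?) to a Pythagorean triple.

We need the other leg and hypotenuse such that 680² + x² = c².
Take x = 1365, c = 1525: 680² + 1365² = 462400 + 1863225 = 2325625 = 1525² ✓
Triple: (1365, 680, 1525)

(1365, 680, 1525)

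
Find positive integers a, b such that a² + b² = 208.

Search for a with 208 - a² a perfect square.
a = 8: 208 - 8² = 208 - 64 = 144 = 12² ✓
So a = 8, b = 12.

a = 8, b = 12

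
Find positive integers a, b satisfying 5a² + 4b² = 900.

Try small values of a and check whether (900 - 5a²)/4 is a perfect square.
a = 10: 5·10² = 500, so 4b² = 900 - 500 = 400, giving b² = 100, b = 10.
Check: 5·10² + 4·10² = 500 + 400 = 900 ✓

a = 10, b = 10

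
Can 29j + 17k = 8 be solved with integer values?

Step 1: Compute gcd(29, 17).
gcd(29, 17) = 1

Step 2: Check divisibility.
Does 1 divide 8? 8 = 1 x 8, so yes.

By the theorem on linear Diophantine equations, 29j + 17k = 8 has integer solutions if and only if gcd(29, 17) divides 8. Since 1 | 8, solutions exist.

Yes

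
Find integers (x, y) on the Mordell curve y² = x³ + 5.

Try small integer x values and check whether x³ + 5 is a perfect square.
x = -1: x³ + 5 = -1³ + 5 = -1 + 5 = 4
Is 4 a perfect square? 2² = 4 ✓
So (x, y) = (-1, -2) is a solution.

x = -1, y = -2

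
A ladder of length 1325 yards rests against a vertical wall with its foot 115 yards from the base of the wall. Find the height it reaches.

The ladder, wall, and ground form a right triangle with hypotenuse 1325 and one leg 115.
By the Pythagorean theorem: h² = 1325² - 115² = 1755625 - 13225 = 1742400
h = √1742400 = 1320 yards

1320 yards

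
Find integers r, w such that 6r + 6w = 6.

Step 1: Check solvability.
gcd(6, 6) = 6
Since 6 divides 6, solutions exist.

Step 2: Apply extended Euclidean algorithm to find gcd.
We find integers such that 6*x0 + 6*y0 = 6

Step 3: Scale the particular solution.
Multiply by 6/6 = 1:
r = 0, w = 1

Step 4: Verify.
6*(0) + 6*(1) = 6 = 6 ✓

r = 0, w = 1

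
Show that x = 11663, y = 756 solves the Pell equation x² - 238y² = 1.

Compute x² = 11663² = 136025569
Compute 238y² = 238·756² = 238·571536 = 136025568
x² - 238y² = 136025569 - 136025568 = 1
Since this equals 1, (11663, 756) is a solution.

Yes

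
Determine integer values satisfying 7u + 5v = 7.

Step 1: Check solvability.
gcd(7, 5) = 1
Since 1 divides 7, solutions exist.

Step 2: Apply extended Euclidean algorithm to find gcd.
We find integers such that 7*x0 + 5*y0 = 1

Step 3: Scale the particular solution.
Multiply by 7/1 = 7:
u = -14, v = 21

Step 4: Verify.
7*(-14) + 5*(21) = 7 = 7 ✓

u = -14, v = 21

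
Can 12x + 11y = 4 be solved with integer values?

Step 1: Compute gcd(12, 11).
gcd(12, 11) = 1

Step 2: Check divisibility.
Does 1 divide 4? 4 = 1 x 4, so yes.

By the theorem on linear Diophantine equations, 12x + 11y = 4 has integer solutions if and only if gcd(12, 11) divides 4. Since 1 | 4, solutions exist.

Yes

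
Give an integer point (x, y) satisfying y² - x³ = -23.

Try small integer x values and check whether x³ - 23 is a perfect square.
x = 3: x³ - 23 = 3³ - 23 = 27 - 23 = 4
Is 4 a perfect square? 2² = 4 ✓
So (x, y) = (3, -2) is a solution.

x = 3, y = -2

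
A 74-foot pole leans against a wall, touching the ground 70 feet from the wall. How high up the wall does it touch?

The ladder, wall, and ground form a right triangle with hypotenuse 74 and one leg 70.
By the Pythagorean theorem: h² = 74² - 70² = 5476 - 4900 = 576
h = √576 = 24 feet

24 feet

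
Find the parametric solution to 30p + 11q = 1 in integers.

Step 1: Compute gcd(30, 11) = 1.
Since 1 divides 1, solutions exist.

Step 2: Find a particular solution using extended Euclidean algorithm.
We get p₀ = -4, q₀ = 11.
Check: 30*-4 + 11*11 = 1 = 1 ✓

Step 3: Write the general solution.
p = -4 + (11/1)t = -4 + 11t
q = 11 - (30/1)t = 11 - 30t
for any integer t.

p = -4 + 11t, q = 11 - 30t for integer t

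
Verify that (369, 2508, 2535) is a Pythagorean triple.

Compute a² + b² = 369² + 2508² = 136161 + 6290064 = 6426225
Compute c² = 2535² = 6426225
Since 6426225 = 6426225, confirmed.

Yes, it is a Pythagorean triple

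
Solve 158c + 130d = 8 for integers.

Step 1: Check solvability.
gcd(158, 130) = 2
Since 2 divides 8, solutions exist.

Step 2: Apply extended Euclidean algorithm to find gcd.
We find integers such that 158*x0 + 130*y0 = 2

Step 3: Scale the particular solution.
Multiply by 8/2 = 4:
c = 56, d = -68

Step 4: Verify.
158*(56) + 130*(-68) = 8 = 8 ✓

c = 56, d = -68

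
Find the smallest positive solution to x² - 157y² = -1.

We need x² = 157y² - 1. Try successive y:
y = 1: x² = 157·1² - 1 = 156, not a perfect square
y = 2: x² = 157·2² - 1 = 627, not a perfect square
y = 3: x² = 157·3² - 1 = 1412, not a perfect square
...
y = 385645: x² = 157·385645² - 1 = 23349364365924 = 4832118² ✓
Check: 4832118² - 157·385645² = 23349364365924 - 23349364365925 = -1 ✓

x = 4832118, y = 385645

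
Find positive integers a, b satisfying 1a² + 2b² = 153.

Try small values of a and check whether (153 - 1a²)/2 is a perfect square.
a = 9: 1·9² = 81, so 2b² = 153 - 81 = 72, giving b² = 36, b = 6.
Check: 1·9² + 2·6² = 81 + 72 = 153 ✓

a = 9, b = 6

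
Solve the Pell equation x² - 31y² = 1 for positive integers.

We seek the smallest positive integers (x, y) with x² - 31y² = 1, i.e., x² = 31y² + 1.
Try successive y values:
y = 1: x² = 31·1² + 1 = 32, not a perfect square
y = 2: x² = 31·2² + 1 = 125, not a perfect square
y = 3: x² = 31·3² + 1 = 280, not a perfect square
... continuing the search (or via continued fractions) ...
y = 273: x² = 31·273² + 1 = 2310400, x = 1520 ✓

Verify: 1520² - 31·273² = 2310400 - 2310399 = 1 ✓

x = 1520, y = 273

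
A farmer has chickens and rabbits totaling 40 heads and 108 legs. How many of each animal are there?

Let c = chickens, r = rabbits.
Heads: c + r = 40
Legs: 2c + 4r = 108
From the first equation, c = 40 - r. Substitute:
2(40 - r) + 4r = 108
80 + 2r = 108
r = (108 - 80)/2 = 14
c = 40 - 14 = 26

Chickens: 26, Rabbits: 14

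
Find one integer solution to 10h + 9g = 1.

Step 1: Check solvability.
gcd(10, 9) = 1
Since 1 divides 1, solutions exist.

Step 2: Apply extended Euclidean algorithm to find gcd.
We find integers such that 10*x0 + 9*y0 = 1

Step 3: Scale the particular solution.
Multiply by 1/1 = 1:
h = 1, g = -1

Step 4: Verify.
10*(1) + 9*(-1) = 1 = 1 ✓

h = 1, g = -1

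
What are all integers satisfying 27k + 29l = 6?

Step 1: Compute gcd(27, 29) = 1.
Since 1 divides 6, solutions exist.

Step 2: Find a particular solution using extended Euclidean algorithm.
We get k₀ = 84, l₀ = -78.
Check: 27*84 + 29*-78 = 6 = 6 ✓

Step 3: Write the general solution.
k = 84 + (29/1)t = 84 + 29t
l = -78 - (27/1)t = -78 - 27t
for any integer t.

k = 84 + 29t, l = -78 - 27t for integer t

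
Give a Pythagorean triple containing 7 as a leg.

We need the other leg and hypotenuse such that 7² + x² = c².
Take x = 24, c = 25: 7² + 24² = 49 + 576 = 625 = 25² ✓
Triple: (7, 24, 25)

(7, 24, 25)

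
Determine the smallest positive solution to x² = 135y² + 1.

We seek the smallest positive integers (x, y) with x² - 135y² = 1, i.e., x² = 135y² + 1.
Try successive y values:
y = 1: x² = 135·1² + 1 = 136, not a perfect square
y = 2: x² = 135·2² + 1 = 541, not a perfect square
y = 3: x² = 135·3² + 1 = 1216, not a perfect square
... continuing the search (or via continued fractions) ...
y = 21: x² = 135·21² + 1 = 59536, x = 244 ✓

Verify: 244² - 135·21² = 59536 - 59535 = 1 ✓

x = 244, y = 21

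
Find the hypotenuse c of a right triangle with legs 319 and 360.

c² = a² + b² = 319² + 360² = 101761 + 129600 = 231361
c = sqrt(231361) = 481

481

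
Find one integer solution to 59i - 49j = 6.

Step 1: Check solvability.
gcd(59, 49) = 1
Since 1 divides 6, solutions exist.

Step 2: Apply extended Euclidean algorithm to find gcd.
We find integers such that 59*x0 + 49*y0 = 1

Step 3: Scale the particular solution.
Multiply by 6/1 = 6:
i = 30, j = 36

Step 4: Verify.
59*(30) - 49*(36) = 6 = 6 ✓

i = 30, j = 36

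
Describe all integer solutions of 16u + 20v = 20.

Step 1: Compute gcd(16, 20) = 4.
Since 4 divides 20, solutions exist.

Step 2: Find a particular solution using extended Euclidean algorithm.
We get u₀ = -5, v₀ = 5.
Check: 16*-5 + 20*5 = 20 = 20 ✓

Step 3: Write the general solution.
u = -5 + (20/4)t = -5 + 5t
v = 5 - (16/4)t = 5 - 4t
for any integer t.

u = -5 + 5t, v = 5 - 4t for integer t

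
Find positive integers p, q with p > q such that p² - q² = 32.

Factor: p² - q² = (p+q)(p-q) = 32.
We need two factors of 32 with the same parity.
Use p+q = 16 and p-q = 2 (product 16·2 = 32).
Adding: 2p = 18, so p = 9.
Subtracting: 2q = 14, so q = 7.
Check: 9² - 7² = 81 - 49 = 32 ✓

p = 9, q = 7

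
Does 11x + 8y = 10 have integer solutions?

Step 1: Compute gcd(11, 8).
gcd(11, 8) = 1

Step 2: Check divisibility.
Does 1 divide 10? 10 = 1 x 10, so yes.

By the theorem on linear Diophantine equations, 11x + 8y = 10 has integer solutions if and only if gcd(11, 8) divides 10. Since 1 | 10, solutions exist.

Yes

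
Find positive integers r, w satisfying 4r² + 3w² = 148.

Try small values of r and check whether (148 - 4r²)/3 is a perfect square.
r = 5: 4·5² = 100, so 3w² = 148 - 100 = 48, giving w² = 16, w = 4.
Check: 4·5² + 3·4² = 100 + 48 = 148 ✓

r = 5, w = 4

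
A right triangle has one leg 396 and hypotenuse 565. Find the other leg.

a² = c² - b² = 319225 - 156816 = 162409
a = 403

403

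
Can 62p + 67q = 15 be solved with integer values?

Step 1: Compute gcd(62, 67).
gcd(62, 67) = 1

Step 2: Check divisibility.
Does 1 divide 15? 15 = 1 x 15, so yes.

By the theorem on linear Diophantine equations, 62p + 67q = 15 has integer solutions if and only if gcd(62, 67) divides 15. Since 1 | 15, solutions exist.

Yes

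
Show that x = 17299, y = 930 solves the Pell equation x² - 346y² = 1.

Compute x² = 17299² = 299255401
Compute 346y² = 346·930² = 346·864900 = 299255400
x² - 346y² = 299255401 - 299255400 = 1
Since this equals 1, (17299, 930) is a solution.

Yes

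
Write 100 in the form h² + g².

We need to find integers h, g > 0 such that h² + g² = 100.
Trying h = 6: g² = 100 - 6² = 100 - 36 = 64
g = 8
Check: 6² + 8² = 36 + 64 = 100 ✓

100 = 6² + 8²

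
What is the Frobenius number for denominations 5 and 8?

For two coprime denominations a and b, the Frobenius number (largest value not representable as a non-negative combination) is ab - a - b.
Here gcd(5, 8) = 1, so they are coprime.
F(5, 8) = 5·8 - 5 - 8 = 40 - 13 = 27

27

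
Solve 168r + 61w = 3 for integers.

Step 1: Check solvability.
gcd(168, 61) = 1
Since 1 divides 3, solutions exist.

Step 2: Apply extended Euclidean algorithm to find gcd.
We find integers such that 168*x0 + 61*y0 = 1

Step 3: Scale the particular solution.
Multiply by 3/1 = 3:
r = 12, w = -33

Step 4: Verify.
168*(12) + 61*(-33) = 3 = 3 ✓

r = 12, w = -33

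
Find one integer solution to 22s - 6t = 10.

Step 1: Check solvability.
gcd(22, 6) = 2
Since 2 divides 10, solutions exist.

Step 2: Apply extended Euclidean algorithm to find gcd.
We find integers such that 22*x0 + 6*y0 = 2

Step 3: Scale the particular solution.
Multiply by 10/2 = 5:
s = -5, t = -20

Step 4: Verify.
22*(-5) - 6*(-20) = 10 = 10 ✓

s = -5, t = -20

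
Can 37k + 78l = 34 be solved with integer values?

Step 1: Compute gcd(37, 78).
gcd(37, 78) = 1

Step 2: Check divisibility.
Does 1 divide 34? 34 = 1 x 34, so yes.

By the theorem on linear Diophantine equations, 37k + 78l = 34 has integer solutions if and only if gcd(37, 78) divides 34. Since 1 | 34, solutions exist.

Yes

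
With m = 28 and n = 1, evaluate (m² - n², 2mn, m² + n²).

a = m² - n² = 784 - 1 = 783
b = 2mn = 2·28·1 = 56
c = m² + n² = 784 + 1 = 785
Verify: 783² + 56² = 613089 + 3136 = 616225 = 785² ✓

(783, 56, 785)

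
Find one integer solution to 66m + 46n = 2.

Step 1: Check solvability.
gcd(66, 46) = 2
Since 2 divides 2, solutions exist.

Step 2: Apply extended Euclidean algorithm to find gcd.
We find integers such that 66*x0 + 46*y0 = 2

Step 3: Scale the particular solution.
Multiply by 2/2 = 1:
m = 7, n = -10

Step 4: Verify.
66*(7) + 46*(-10) = 2 = 2 ✓

m = 7, n = -10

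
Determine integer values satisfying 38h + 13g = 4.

Step 1: Check solvability.
gcd(38, 13) = 1
Since 1 divides 4, solutions exist.

Step 2: Apply extended Euclidean algorithm to find gcd.
We find integers such that 38*x0 + 13*y0 = 1

Step 3: Scale the particular solution.
Multiply by 4/1 = 4:
h = -4, g = 12

Step 4: Verify.
38*(-4) + 13*(12) = 4 = 4 ✓

h = -4, g = 12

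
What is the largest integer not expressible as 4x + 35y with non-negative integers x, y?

For two coprime denominations a and b, the Frobenius number (largest value not representable as a non-negative combination) is ab - a - b.
Here gcd(4, 35) = 1, so they are coprime.
F(4, 35) = 4·35 - 4 - 35 = 140 - 39 = 101

101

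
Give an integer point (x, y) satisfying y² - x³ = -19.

Try small integer x values and check whether x³ - 19 is a perfect square.
x = 7: x³ - 19 = 7³ - 19 = 343 - 19 = 324
Is 324 a perfect square? 18² = 324 ✓
So (x, y) = (7, -18) is a solution.

x = 7, y = -18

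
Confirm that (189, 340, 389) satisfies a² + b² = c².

Compute a² + b² = 189² + 340² = 35721 + 115600 = 151321
Compute c² = 389² = 151321
Since 151321 = 151321, confirmed.

Yes, it is a Pythagorean triple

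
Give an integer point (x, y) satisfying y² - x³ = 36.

Try small integer x values and check whether x³ + 36 is a perfect square.
x = 4: x³ + 36 = 4³ + 36 = 64 + 36 = 100
Is 100 a perfect square? 10² = 100 ✓
So (x, y) = (4, -10) is a solution.

x = 4, y = -10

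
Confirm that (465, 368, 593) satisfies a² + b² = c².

Compute a² + b² = 465² + 368² = 216225 + 135424 = 351649
Compute c² = 593² = 351649
Since 351649 = 351649, confirmed.

Yes, it is a Pythagorean triple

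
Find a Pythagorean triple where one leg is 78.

We need the other leg and hypotenuse such that 78² + x² = c².
Take x = 160, c = 178: 78² + 160² = 6084 + 25600 = 31684 = 178² ✓
Triple: (78, 160, 178)

(78, 160, 178)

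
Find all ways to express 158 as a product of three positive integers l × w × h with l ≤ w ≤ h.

Iterate l from 1 to ⌊158^(1/3)⌋. For each l dividing 158, iterate w ≥ l with w dividing 158/l, and set h = 158/(l·w).
Triples found (2): (1×1×158), (1×2×79)

(1×1×158), (1×2×79)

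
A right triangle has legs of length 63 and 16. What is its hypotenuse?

c² = a² + b² = 63² + 16² = 3969 + 256 = 4225
c = 65

65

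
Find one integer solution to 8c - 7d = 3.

Step 1: Check solvability.
gcd(8, 7) = 1
Since 1 divides 3, solutions exist.

Step 2: Apply extended Euclidean algorithm to find gcd.
We find integers such that 8*x0 + 7*y0 = 1

Step 3: Scale the particular solution.
Multiply by 3/1 = 3:
c = 3, d = 3

Step 4: Verify.
8*(3) - 7*(3) = 3 = 3 ✓

c = 3, d = 3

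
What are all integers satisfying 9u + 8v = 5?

Step 1: Compute gcd(9, 8) = 1.
Since 1 divides 5, solutions exist.

Step 2: Find a particular solution using extended Euclidean algorithm.
We get u₀ = 5, v₀ = -5.
Check: 9*5 + 8*-5 = 5 = 5 ✓

Step 3: Write the general solution.
u = 5 + (8/1)t = 5 + 8t
v = -5 - (9/1)t = -5 - 9t
for any integer t.

u = 5 + 8t, v = -5 - 9t for integer t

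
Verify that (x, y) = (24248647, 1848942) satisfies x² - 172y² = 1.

Compute x² = 24248647² = 587996881330609
Compute 172y² = 172·1848942² = 172·3418586519364 = 587996881330608
x² - 172y² = 587996881330609 - 587996881330608 = 1
Since this equals 1, (24248647, 1848942) is a solution.

Yes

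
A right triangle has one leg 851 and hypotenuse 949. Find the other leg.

b² = c² - a² = 900601 - 724201 = 176400
b = 420

420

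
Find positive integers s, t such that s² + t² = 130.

Search for s with 130 - s² a perfect square.
s = 3: 130 - 3² = 130 - 9 = 121 = 11² ✓
So s = 3, t = 11.

s = 3, t = 11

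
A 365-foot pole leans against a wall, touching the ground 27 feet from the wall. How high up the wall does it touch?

The ladder, wall, and ground form a right triangle with hypotenuse 365 and one leg 27.
By the Pythagorean theorem: h² = 365² - 27² = 133225 - 729 = 132496
h = √132496 = 364 feet

364 feet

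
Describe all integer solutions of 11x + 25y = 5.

Step 1: Compute gcd(11, 25) = 1.
Since 1 divides 5, solutions exist.

Step 2: Find a particular solution using extended Euclidean algorithm.
We get x₀ = -45, y₀ = 20.
Check: 11*-45 + 25*20 = 5 = 5 ✓

Step 3: Write the general solution.
x = -45 + (25/1)t = -45 + 25t
y = 20 - (11/1)t = 20 - 11t
for any integer t.

x = -45 + 25t, y = 20 - 11t for integer t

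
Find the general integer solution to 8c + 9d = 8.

Step 1: Compute gcd(8, 9) = 1.
Since 1 divides 8, solutions exist.

Step 2: Find a particular solution using extended Euclidean algorithm.
We get c₀ = -8, d₀ = 8.
Check: 8*-8 + 9*8 = 8 = 8 ✓

Step 3: Write the general solution.
c = -8 + (9/1)t = -8 + 9t
d = 8 - (8/1)t = 8 - 8t
for any integer t.

c = -8 + 9t, d = 8 - 8t for integer t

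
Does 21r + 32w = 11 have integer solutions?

Step 1: Compute gcd(21, 32).
gcd(21, 32) = 1

Step 2: Check divisibility.
Does 1 divide 11? 11 = 1 x 11, so yes.

By the theorem on linear Diophantine equations, 21r + 32w = 11 has integer solutions if and only if gcd(21, 32) divides 11. Since 1 | 11, solutions exist.

Yes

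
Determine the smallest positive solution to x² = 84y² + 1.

We seek the smallest positive integers (x, y) with x² - 84y² = 1, i.e., x² = 84y² + 1.
Try successive y values:
y = 1: x² = 84·1² + 1 = 85, not a perfect square
y = 2: x² = 84·2² + 1 = 337, not a perfect square
y = 3: x² = 84·3² + 1 = 757, not a perfect square
... continuing the search (or via continued fractions) ...
y = 6: x² = 84·6² + 1 = 3025, x = 55 ✓

Verify: 55² - 84·6² = 3025 - 3024 = 1 ✓

x = 55, y = 6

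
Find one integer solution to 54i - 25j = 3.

Step 1: Check solvability.
gcd(54, 25) = 1
Since 1 divides 3, solutions exist.

Step 2: Apply extended Euclidean algorithm to find gcd.
We find integers such that 54*x0 + 25*y0 = 1

Step 3: Scale the particular solution.
Multiply by 3/1 = 3:
i = -18, j = -39

Step 4: Verify.
54*(-18) - 25*(-39) = 3 = 3 ✓

i = -18, j = -39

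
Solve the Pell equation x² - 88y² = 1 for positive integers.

We seek the smallest positive integers (x, y) with x² - 88y² = 1, i.e., x² = 88y² + 1.
Try successive y values:
y = 1: x² = 88·1² + 1 = 89, not a perfect square
y = 2: x² = 88·2² + 1 = 353, not a perfect square
y = 3: x² = 88·3² + 1 = 793, not a perfect square
... continuing the search (or via continued fractions) ...
y = 21: x² = 88·21² + 1 = 38809, x = 197 ✓

Verify: 197² - 88·21² = 38809 - 38808 = 1 ✓

x = 197, y = 21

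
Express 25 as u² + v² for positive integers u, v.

We need to find integers u, v > 0 such that u² + v² = 25.
Trying u = 3: v² = 25 - 3² = 25 - 9 = 16
v = 4
Check: 3² + 4² = 9 + 16 = 25 ✓

25 = 3² + 4²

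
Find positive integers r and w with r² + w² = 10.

We need to find integers r, w > 0 such that r² + w² = 10.
Trying r = 1: w² = 10 - 1² = 10 - 1 = 9
w = 3
Check: 1² + 3² = 1 + 9 = 10 ✓

10 = 1² + 3²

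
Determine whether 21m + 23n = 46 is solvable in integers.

Step 1: Compute gcd(21, 23).
gcd(21, 23) = 1

Step 2: Check divisibility.
Does 1 divide 46? 46 = 1 x 46, so yes.

By the theorem on linear Diophantine equations, 21m + 23n = 46 has integer solutions if and only if gcd(21, 23) divides 46. Since 1 | 46, solutions exist.

Yes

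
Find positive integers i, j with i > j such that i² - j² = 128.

Factor: i² - j² = (i+j)(i-j) = 128.
We need two factors of 128 with the same parity.
Use i+j = 64 and i-j = 2 (product 64·2 = 128).
Adding: 2i = 66, so i = 33.
Subtracting: 2j = 62, so j = 31.
Check: 33² - 31² = 1089 - 961 = 128 ✓

i = 33, j = 31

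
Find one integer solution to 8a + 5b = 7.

Step 1: Check solvability.
gcd(8, 5) = 1
Since 1 divides 7, solutions exist.

Step 2: Apply extended Euclidean algorithm to find gcd.
We find integers such that 8*x0 + 5*y0 = 1

Step 3: Scale the particular solution.
Multiply by 7/1 = 7:
a = 14, b = -21

Step 4: Verify.
8*(14) + 5*(-21) = 7 = 7 ✓

a = 14, b = -21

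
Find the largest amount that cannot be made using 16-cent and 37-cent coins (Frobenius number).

For two coprime denominations a and b, the Frobenius number (largest value not representable as a non-negative combination) is ab - a - b.
Here gcd(16, 37) = 1, so they are coprime.
F(16, 37) = 16·37 - 16 - 37 = 592 - 53 = 539

539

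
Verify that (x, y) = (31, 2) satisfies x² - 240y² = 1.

Compute x² = 31² = 961
Compute 240y² = 240·2² = 240·4 = 960
x² - 240y² = 961 - 960 = 1
Since this equals 1, (31, 2) is a solution.

Yes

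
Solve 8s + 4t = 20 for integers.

Step 1: Check solvability.
gcd(8, 4) = 4
Since 4 divides 20, solutions exist.

Step 2: Apply extended Euclidean algorithm to find gcd.
We find integers such that 8*x0 + 4*y0 = 4

Step 3: Scale the particular solution.
Multiply by 20/4 = 5:
s = 0, t = 5

Step 4: Verify.
8*(0) + 4*(5) = 20 = 20 ✓

s = 0, t = 5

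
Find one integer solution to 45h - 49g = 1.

Step 1: Check solvability.
gcd(45, 49) = 1
Since 1 divides 1, solutions exist.

Step 2: Apply extended Euclidean algorithm to find gcd.
We find integers such that 45*x0 + 49*y0 = 1

Step 3: Scale the particular solution.
Multiply by 1/1 = 1:
h = 12, g = 11

Step 4: Verify.
45*(12) - 49*(11) = 1 = 1 ✓

h = 12, g = 11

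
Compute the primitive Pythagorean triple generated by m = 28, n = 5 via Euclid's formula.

a = m² - n² = 28² - 5² = 784 - 25 = 759
b = 2mn = 2·28·5 = 280
c = m² + n² = 784 + 25 = 809
Verify: 759² + 280² = 576081 + 78400 = 654481 = 809² ✓

(759, 280, 809)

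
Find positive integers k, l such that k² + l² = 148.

Search for k with 148 - k² a perfect square.
k = 2: 148 - 2² = 148 - 4 = 144 = 12² ✓
So k = 2, l = 12.

k = 2, l = 12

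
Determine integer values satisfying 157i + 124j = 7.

Step 1: Check solvability.
gcd(157, 124) = 1
Since 1 divides 7, solutions exist.

Step 2: Apply extended Euclidean algorithm to find gcd.
We find integers such that 157*x0 + 124*y0 = 1

Step 3: Scale the particular solution.
Multiply by 7/1 = 7:
i = -105, j = 133

Step 4: Verify.
157*(-105) + 124*(133) = 7 = 7 ✓

i = -105, j = 133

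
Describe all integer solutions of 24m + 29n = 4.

Step 1: Compute gcd(24, 29) = 1.
Since 1 divides 4, solutions exist.

Step 2: Find a particular solution using extended Euclidean algorithm.
We get m₀ = -24, n₀ = 20.
Check: 24*-24 + 29*20 = 4 = 4 ✓

Step 3: Write the general solution.
m = -24 + (29/1)t = -24 + 29t
n = 20 - (24/1)t = 20 - 24t
for any integer t.

m = -24 + 29t, n = 20 - 24t for integer t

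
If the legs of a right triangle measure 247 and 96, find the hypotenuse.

c² = a² + b² = 247² + 96² = 61009 + 9216 = 70225
c = 265

265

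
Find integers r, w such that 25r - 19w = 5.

Step 1: Check solvability.
gcd(25, 19) = 1
Since 1 divides 5, solutions exist.

Step 2: Apply extended Euclidean algorithm to find gcd.
We find integers such that 25*x0 + 19*y0 = 1

Step 3: Scale the particular solution.
Multiply by 5/1 = 5:
r = -15, w = -20

Step 4: Verify.
25*(-15) - 19*(-20) = 5 = 5 ✓

r = -15, w = -20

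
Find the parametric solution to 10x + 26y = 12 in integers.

Step 1: Compute gcd(10, 26) = 2.
Since 2 divides 12, solutions exist.

Step 2: Find a particular solution using extended Euclidean algorithm.
We get x₀ = -30, y₀ = 12.
Check: 10*-30 + 26*12 = 12 = 12 ✓

Step 3: Write the general solution.
x = -30 + (26/2)t = -30 + 13t
y = 12 - (10/2)t = 12 - 5t
for any integer t.

x = -30 + 13t, y = 12 - 5t for integer t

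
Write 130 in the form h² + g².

We need to find integers h, g > 0 such that h² + g² = 130.
Trying h = 3: g² = 130 - 3² = 130 - 9 = 121
g = 11
Check: 3² + 11² = 9 + 121 = 130 ✓

130 = 3² + 11²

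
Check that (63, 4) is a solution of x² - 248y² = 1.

Compute x² = 63² = 3969
Compute 248y² = 248·4² = 248·16 = 3968
x² - 248y² = 3969 - 3968 = 1
Since this equals 1, (63, 4) is a solution.

Yes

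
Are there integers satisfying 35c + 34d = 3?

Step 1: Compute gcd(35, 34).
gcd(35, 34) = 1

Step 2: Check divisibility.
Does 1 divide 3? 3 = 1 x 3, so yes.

By the theorem on linear Diophantine equations, 35c + 34d = 3 has integer solutions if and only if gcd(35, 34) divides 3. Since 1 | 3, solutions exist.

Yes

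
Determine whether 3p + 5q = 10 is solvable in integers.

Step 1: Compute gcd(3, 5).
gcd(3, 5) = 1

Step 2: Check divisibility.
Does 1 divide 10? 10 = 1 x 10, so yes.

By the theorem on linear Diophantine equations, 3p + 5q = 10 has integer solutions if and only if gcd(3, 5) divides 10. Since 1 | 10, solutions exist.

Yes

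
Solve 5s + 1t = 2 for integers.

Step 1: Check solvability.
gcd(5, 1) = 1
Since 1 divides 2, solutions exist.

Step 2: Apply extended Euclidean algorithm to find gcd.
We find integers such that 5*x0 + 1*y0 = 1

Step 3: Scale the particular solution.
Multiply by 2/1 = 2:
s = 0, t = 2

Step 4: Verify.
5*(0) + 1*(2) = 2 = 2 ✓

s = 0, t = 2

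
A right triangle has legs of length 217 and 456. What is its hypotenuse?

c² = a² + b² = 217² + 456² = 47089 + 207936 = 255025
c = 505

505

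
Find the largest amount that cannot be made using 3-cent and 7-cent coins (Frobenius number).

For two coprime denominations a and b, the Frobenius number (largest value not representable as a non-negative combination) is ab - a - b.
Here gcd(3, 7) = 1, so they are coprime.
F(3, 7) = 3·7 - 3 - 7 = 21 - 10 = 11

11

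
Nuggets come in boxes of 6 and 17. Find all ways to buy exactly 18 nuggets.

We need non-negative integers (x, y) with 6x + 17y = 18.
For each x in 0..3, check if 18 - 6x is a non-negative multiple of 17.
x = 3: 17y = 0, y = 0 ✓

(3 boxes of 6, 0 boxes of 17)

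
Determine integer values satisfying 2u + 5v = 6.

Step 1: Check solvability.
gcd(2, 5) = 1
Since 1 divides 6, solutions exist.

Step 2: Apply extended Euclidean algorithm to find gcd.
We find integers such that 2*x0 + 5*y0 = 1

Step 3: Scale the particular solution.
Multiply by 6/1 = 6:
u = -12, v = 6

Step 4: Verify.
2*(-12) + 5*(6) = 6 = 6 ✓

u = -12, v = 6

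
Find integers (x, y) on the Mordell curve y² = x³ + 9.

Try small integer x values and check whether x³ + 9 is a perfect square.
x = 0: x³ + 9 = 0³ + 9 = 0 + 9 = 9
Is 9 a perfect square? 3² = 9 ✓
So (x, y) = (0, -3) is a solution.

x = 0, y = -3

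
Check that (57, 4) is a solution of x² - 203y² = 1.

Compute x² = 57² = 3249
Compute 203y² = 203·4² = 203·16 = 3248
x² - 203y² = 3249 - 3248 = 1
Since this equals 1, (57, 4) is a solution.

Yes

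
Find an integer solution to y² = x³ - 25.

Try small integer x values and check whether x³ - 25 is a perfect square.
x = 5: x³ - 25 = 5³ - 25 = 125 - 25 = 100
Is 100 a perfect square? 10² = 100 ✓
So (x, y) = (5, -10) is a solution.

x = 5, y = -10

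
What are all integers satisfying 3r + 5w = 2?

Step 1: Compute gcd(3, 5) = 1.
Since 1 divides 2, solutions exist.

Step 2: Find a particular solution using extended Euclidean algorithm.
We get r₀ = 4, w₀ = -2.
Check: 3*4 + 5*-2 = 2 = 2 ✓

Step 3: Write the general solution.
r = 4 + (5/1)t = 4 + 5t
w = -2 - (3/1)t = -2 - 3t
for any integer t.

r = 4 + 5t, w = -2 - 3t for integer t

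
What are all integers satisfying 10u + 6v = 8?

Step 1: Compute gcd(10, 6) = 2.
Since 2 divides 8, solutions exist.

Step 2: Find a particular solution using extended Euclidean algorithm.
We get u₀ = -4, v₀ = 8.
Check: 10*-4 + 6*8 = 8 = 8 ✓

Step 3: Write the general solution.
u = -4 + (6/2)t = -4 + 3t
v = 8 - (10/2)t = 8 - 5t
for any integer t.

u = -4 + 3t, v = 8 - 5t for integer t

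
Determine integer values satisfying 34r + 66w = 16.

Step 1: Check solvability.
gcd(34, 66) = 2
Since 2 divides 16, solutions exist.

Step 2: Apply extended Euclidean algorithm to find gcd.
We find integers such that 34*x0 + 66*y0 = 2

Step 3: Scale the particular solution.
Multiply by 16/2 = 8:
r = 16, w = -8

Step 4: Verify.
34*(16) + 66*(-8) = 16 = 16 ✓

r = 16, w = -8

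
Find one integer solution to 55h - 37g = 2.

Step 1: Check solvability.
gcd(55, 37) = 1
Since 1 divides 2, solutions exist.

Step 2: Apply extended Euclidean algorithm to find gcd.
We find integers such that 55*x0 + 37*y0 = 1

Step 3: Scale the particular solution.
Multiply by 2/1 = 2:
h = -4, g = -6

Step 4: Verify.
55*(-4) - 37*(-6) = 2 = 2 ✓

h = -4, g = -6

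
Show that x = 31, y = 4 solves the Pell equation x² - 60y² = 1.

Compute x² = 31² = 961
Compute 60y² = 60·4² = 60·16 = 960
x² - 60y² = 961 - 960 = 1
Since this equals 1, (31, 4) is a solution.

Yes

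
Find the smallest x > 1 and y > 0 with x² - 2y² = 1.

We seek the smallest positive integers (x, y) with x² - 2y² = 1, i.e., x² = 2y² + 1.
Try successive y values:
y = 1: x² = 2·1² + 1 = 3, not a perfect square
y = 2: x² = 2·2² + 1 = 9, x = 3 ✓

Verify: 3² - 2·2² = 9 - 8 = 1 ✓

x = 3, y = 2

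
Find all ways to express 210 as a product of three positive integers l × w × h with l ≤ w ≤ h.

Iterate l from 1 to ⌊210^(1/3)⌋. For each l dividing 210, iterate w ≥ l with w dividing 210/l, and set h = 210/(l·w).
Triples found (14): (1×1×210), (1×2×105), (1×3×70), (1×5×42), (1×6×35), (1×7×30), (1×10×21), (1×14×15), (2×3×35), (2×5×21), (2×7×15), (3×5×14), (3×7×10), (5×6×7)

(1×1×210), (1×2×105), (1×3×70), (1×5×42), (1×6×35), (1×7×30), (1×10×21), (1×14×15), (2×3×35), (2×5×21), (2×7×15), (3×5×14), (3×7×10), (5×6×7)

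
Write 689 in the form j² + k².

We need to find integers j, k > 0 such that j² + k² = 689.
Trying j = 8: k² = 689 - 8² = 689 - 64 = 625
k = 25
Check: 8² + 25² = 64 + 625 = 689 ✓

689 = 8² + 25²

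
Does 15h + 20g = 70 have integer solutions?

Step 1: Compute gcd(15, 20).
gcd(15, 20) = 5

Step 2: Check divisibility.
Does 5 divide 70? 70 = 5 x 14, so yes.

By the theorem on linear Diophantine equations, 15h + 20g = 70 has integer solutions if and only if gcd(15, 20) divides 70. Since 5 | 70, solutions exist.

Yes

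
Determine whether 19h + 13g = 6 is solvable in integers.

Step 1: Compute gcd(19, 13).
gcd(19, 13) = 1

Step 2: Check divisibility.
Does 1 divide 6? 6 = 1 x 6, so yes.

By the theorem on linear Diophantine equations, 19h + 13g = 6 has integer solutions if and only if gcd(19, 13) divides 6. Since 1 | 6, solutions exist.

Yes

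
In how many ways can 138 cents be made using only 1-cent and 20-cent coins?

We need non-negative integers (x, y) with 1x + 20y = 138.
For each x from 0 to 138, check if (138 - 1x) is a non-negative multiple of 20.
Solutions (x, y): (18,6), (38,5), (58,4), (78,3), ...
Count: 7

7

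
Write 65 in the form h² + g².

We need to find integers h, g > 0 such that h² + g² = 65.
Trying h = 1: g² = 65 - 1² = 65 - 1 = 64
g = 8
Check: 1² + 8² = 1 + 64 = 65 ✓

65 = 1² + 8²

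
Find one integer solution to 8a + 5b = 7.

Step 1: Check solvability.
gcd(8, 5) = 1
Since 1 divides 7, solutions exist.

Step 2: Apply extended Euclidean algorithm to find gcd.
We find integers such that 8*x0 + 5*y0 = 1

Step 3: Scale the particular solution.
Multiply by 7/1 = 7:
a = 14, b = -21

Step 4: Verify.
8*(14) + 5*(-21) = 7 = 7 ✓

a = 14, b = -21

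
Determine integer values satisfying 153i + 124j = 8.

Step 1: Check solvability.
gcd(153, 124) = 1
Since 1 divides 8, solutions exist.

Step 2: Apply extended Euclidean algorithm to find gcd.
We find integers such that 153*x0 + 124*y0 = 1

Step 3: Scale the particular solution.
Multiply by 8/1 = 8:
i = -376, j = 464

Step 4: Verify.
153*(-376) + 124*(464) = 8 = 8 ✓

i = -376, j = 464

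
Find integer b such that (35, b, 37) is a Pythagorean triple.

b² = c² - a² = 37² - 35² = 1369 - 1225 = 144
b = sqrt(144) = 12

12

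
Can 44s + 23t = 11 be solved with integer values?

Step 1: Compute gcd(44, 23).
gcd(44, 23) = 1

Step 2: Check divisibility.
Does 1 divide 11? 11 = 1 x 11, so yes.

By the theorem on linear Diophantine equations, 44s + 23t = 11 has integer solutions if and only if gcd(44, 23) divides 11. Since 1 | 11, solutions exist.

Yes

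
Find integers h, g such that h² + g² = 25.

We need to find integers h, g > 0 such that h² + g² = 25.
Trying h = 3: g² = 25 - 3² = 25 - 9 = 16
g = 4
Check: 3² + 4² = 9 + 16 = 25 ✓

25 = 3² + 4²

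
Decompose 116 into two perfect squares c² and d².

We need to find integers c, d > 0 such that c² + d² = 116.
Trying c = 4: d² = 116 - 4² = 116 - 16 = 100
d = 10
Check: 4² + 10² = 16 + 100 = 116 ✓

116 = 4² + 10²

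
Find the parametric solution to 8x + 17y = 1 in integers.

Step 1: Compute gcd(8, 17) = 1.
Since 1 divides 1, solutions exist.

Step 2: Find a particular solution using extended Euclidean algorithm.
We get x₀ = -2, y₀ = 1.
Check: 8*-2 + 17*1 = 1 = 1 ✓

Step 3: Write the general solution.
x = -2 + (17/1)t = -2 + 17t
y = 1 - (8/1)t = 1 - 8t
for any integer t.

x = -2 + 17t, y = 1 - 8t for integer t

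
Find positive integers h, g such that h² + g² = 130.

Search for h with 130 - h² a perfect square.
h = 3: 130 - 3² = 130 - 9 = 121 = 11² ✓
So h = 3, g = 11.

h = 3, g = 11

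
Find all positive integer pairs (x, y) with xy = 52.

The positive divisors of 52 are: 1, 2, 4, 13, 26, 52.
Each divisor d gives the pair (d, 52/d):
(1, 52), (2, 26), (4, 13), (13, 4), (26, 2), (52, 1)

(1, 52), (2, 26), (4, 13), (13, 4), (26, 2), (52, 1)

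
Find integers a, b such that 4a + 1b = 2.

Step 1: Check solvability.
gcd(4, 1) = 1
Since 1 divides 2, solutions exist.

Step 2: Apply extended Euclidean algorithm to find gcd.
We find integers such that 4*x0 + 1*y0 = 1

Step 3: Scale the particular solution.
Multiply by 2/1 = 2:
a = 0, b = 2

Step 4: Verify.
4*(0) + 1*(2) = 2 = 2 ✓

a = 0, b = 2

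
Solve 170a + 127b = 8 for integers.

Step 1: Check solvability.
gcd(170, 127) = 1
Since 1 divides 8, solutions exist.

Step 2: Apply extended Euclidean algorithm to find gcd.
We find integers such that 170*x0 + 127*y0 = 1

Step 3: Scale the particular solution.
Multiply by 8/1 = 8:
a = -496, b = 664

Step 4: Verify.
170*(-496) + 127*(664) = 8 = 8 ✓

a = -496, b = 664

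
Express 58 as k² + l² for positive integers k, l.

We need to find integers k, l > 0 such that k² + l² = 58.
Trying k = 3: l² = 58 - 3² = 58 - 9 = 49
l = 7
Check: 3² + 7² = 9 + 49 = 58 ✓

58 = 3² + 7²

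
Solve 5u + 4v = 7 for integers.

Step 1: Check solvability.
gcd(5, 4) = 1
Since 1 divides 7, solutions exist.

Step 2: Apply extended Euclidean algorithm to find gcd.
We find integers such that 5*x0 + 4*y0 = 1

Step 3: Scale the particular solution.
Multiply by 7/1 = 7:
u = 7, v = -7

Step 4: Verify.
5*(7) + 4*(-7) = 7 = 7 ✓

u = 7, v = -7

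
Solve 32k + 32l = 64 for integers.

Step 1: Check solvability.
gcd(32, 32) = 32
Since 32 divides 64, solutions exist.

Step 2: Apply extended Euclidean algorithm to find gcd.
We find integers such that 32*x0 + 32*y0 = 32

Step 3: Scale the particular solution.
Multiply by 64/32 = 2:
k = 0, l = 2

Step 4: Verify.
32*(0) + 32*(2) = 64 = 64 ✓

k = 0, l = 2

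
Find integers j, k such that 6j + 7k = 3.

Step 1: Check solvability.
gcd(6, 7) = 1
Since 1 divides 3, solutions exist.

Step 2: Apply extended Euclidean algorithm to find gcd.
We find integers such that 6*x0 + 7*y0 = 1

Step 3: Scale the particular solution.
Multiply by 3/1 = 3:
j = -3, k = 3

Step 4: Verify.
6*(-3) + 7*(3) = 3 = 3 ✓

j = -3, k = 3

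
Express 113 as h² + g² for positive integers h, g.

We need to find integers h, g > 0 such that h² + g² = 113.
Trying h = 7: g² = 113 - 7² = 113 - 49 = 64
g = 8
Check: 7² + 8² = 49 + 64 = 113 ✓

113 = 7² + 8²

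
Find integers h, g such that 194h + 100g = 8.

Step 1: Check solvability.
gcd(194, 100) = 2
Since 2 divides 8, solutions exist.

Step 2: Apply extended Euclidean algorithm to find gcd.
We find integers such that 194*x0 + 100*y0 = 2

Step 3: Scale the particular solution.
Multiply by 8/2 = 4:
h = -68, g = 132

Step 4: Verify.
194*(-68) + 100*(132) = 8 = 8 ✓

h = -68, g = 132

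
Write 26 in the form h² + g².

We need to find integers h, g > 0 such that h² + g² = 26.
Trying h = 1: g² = 26 - 1² = 26 - 1 = 25
g = 5
Check: 1² + 5² = 1 + 25 = 26 ✓

26 = 1² + 5²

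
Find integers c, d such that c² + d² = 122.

We need to find integers c, d > 0 such that c² + d² = 122.
Trying c = 1: d² = 122 - 1² = 122 - 1 = 121
d = 11
Check: 1² + 11² = 1 + 121 = 122 ✓

122 = 1² + 11²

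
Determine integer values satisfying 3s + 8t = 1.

Step 1: Check solvability.
gcd(3, 8) = 1
Since 1 divides 1, solutions exist.

Step 2: Apply extended Euclidean algorithm to find gcd.
We find integers such that 3*x0 + 8*y0 = 1

Step 3: Scale the particular solution.
Multiply by 1/1 = 1:
s = 3, t = -1

Step 4: Verify.
3*(3) + 8*(-1) = 1 = 1 ✓

s = 3, t = -1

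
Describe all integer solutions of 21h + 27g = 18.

Step 1: Compute gcd(21, 27) = 3.
Since 3 divides 18, solutions exist.

Step 2: Find a particular solution using extended Euclidean algorithm.
We get h₀ = 24, g₀ = -18.
Check: 21*24 + 27*-18 = 18 = 18 ✓

Step 3: Write the general solution.
h = 24 + (27/3)t = 24 + 9t
g = -18 - (21/3)t = -18 - 7t
for any integer t.

h = 24 + 9t, g = -18 - 7t for integer t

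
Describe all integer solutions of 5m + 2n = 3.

Step 1: Compute gcd(5, 2) = 1.
Since 1 divides 3, solutions exist.

Step 2: Find a particular solution using extended Euclidean algorithm.
We get m₀ = 3, n₀ = -6.
Check: 5*3 + 2*-6 = 3 = 3 ✓

Step 3: Write the general solution.
m = 3 + (2/1)t = 3 + 2t
n = -6 - (5/1)t = -6 - 5t
for any integer t.

m = 3 + 2t, n = -6 - 5t for integer t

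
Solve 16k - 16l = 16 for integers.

Step 1: Check solvability.
gcd(16, 16) = 16
Since 16 divides 16, solutions exist.

Step 2: Apply extended Euclidean algorithm to find gcd.
We find integers such that 16*x0 + 16*y0 = 16

Step 3: Scale the particular solution.
Multiply by 16/16 = 1:
k = 0, l = -1

Step 4: Verify.
16*(0) - 16*(-1) = 16 = 16 ✓

k = 0, l = -1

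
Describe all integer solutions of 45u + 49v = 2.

Step 1: Compute gcd(45, 49) = 1.
Since 1 divides 2, solutions exist.

Step 2: Find a particular solution using extended Euclidean algorithm.
We get u₀ = 24, v₀ = -22.
Check: 45*24 + 49*-22 = 2 = 2 ✓

Step 3: Write the general solution.
u = 24 + (49/1)t = 24 + 49t
v = -22 - (45/1)t = -22 - 45t
for any integer t.

u = 24 + 49t, v = -22 - 45t for integer t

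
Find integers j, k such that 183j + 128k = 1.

Step 1: Check solvability.
gcd(183, 128) = 1
Since 1 divides 1, solutions exist.

Step 2: Apply extended Euclidean algorithm to find gcd.
We find integers such that 183*x0 + 128*y0 = 1

Step 3: Scale the particular solution.
Multiply by 1/1 = 1:
j = 7, k = -10

Step 4: Verify.
183*(7) + 128*(-10) = 1 = 1 ✓

j = 7, k = -10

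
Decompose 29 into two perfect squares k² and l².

We need to find integers k, l > 0 such that k² + l² = 29.
Trying k = 2: l² = 29 - 2² = 29 - 4 = 25
l = 5
Check: 2² + 5² = 4 + 25 = 29 ✓

29 = 2² + 5²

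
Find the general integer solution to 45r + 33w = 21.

Step 1: Compute gcd(45, 33) = 3.
Since 3 divides 21, solutions exist.

Step 2: Find a particular solution using extended Euclidean algorithm.
We get r₀ = 21, w₀ = -28.
Check: 45*21 + 33*-28 = 21 = 21 ✓

Step 3: Write the general solution.
r = 21 + (33/3)t = 21 + 11t
w = -28 - (45/3)t = -28 - 15t
for any integer t.

r = 21 + 11t, w = -28 - 15t for integer t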